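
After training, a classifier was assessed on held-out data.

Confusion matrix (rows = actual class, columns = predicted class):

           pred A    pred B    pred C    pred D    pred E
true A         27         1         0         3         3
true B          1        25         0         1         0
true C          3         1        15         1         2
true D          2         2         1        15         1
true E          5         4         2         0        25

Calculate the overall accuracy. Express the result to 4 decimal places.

0.7643

Accuracy = trace / total = (27+25+15+15+25=107) / 140 = 107/140 = 0.7643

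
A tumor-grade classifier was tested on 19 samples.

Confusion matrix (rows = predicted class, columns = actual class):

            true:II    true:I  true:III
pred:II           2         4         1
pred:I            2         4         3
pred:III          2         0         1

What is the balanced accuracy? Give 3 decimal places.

0.344

Balanced accuracy = mean of per-class recall.
  II: recall = 2/6 = 0.3333
  I: recall = 4/8 = 0.5000
  III: recall = 1/5 = 0.2000
Mean = (0.3333 + 0.5000 + 0.2000) / 3 = 0.344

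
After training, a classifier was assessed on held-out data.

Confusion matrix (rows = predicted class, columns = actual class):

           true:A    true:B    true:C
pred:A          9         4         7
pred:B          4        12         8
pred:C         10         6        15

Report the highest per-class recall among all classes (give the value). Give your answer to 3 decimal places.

0.545

Per-class recall (TP/(TP+FN)):
  A: TP=9, FN=4+10=14 → 9/23 = 0.3913
  B: TP=12, FN=4+6=10 → 12/22 = 0.5455
  C: TP=15, FN=7+8=15 → 15/30 = 0.5000
Highest is class 'B' with recall = 0.545.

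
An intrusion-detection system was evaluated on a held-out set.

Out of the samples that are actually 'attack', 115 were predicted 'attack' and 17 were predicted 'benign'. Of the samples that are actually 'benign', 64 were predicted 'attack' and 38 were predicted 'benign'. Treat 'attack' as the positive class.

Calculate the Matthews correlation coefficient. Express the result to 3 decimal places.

MCC = (TP·TN − FP·FN) / √((TP+FP)(TP+FN)(TN+FP)(TN+FN))
Numerator = 115·38 − 64·17 = 3282
Denominator = √(179·132·102·55) = √132553080 = 11513.1699
MCC = 3282 / 11513.1699 = 0.285

0.285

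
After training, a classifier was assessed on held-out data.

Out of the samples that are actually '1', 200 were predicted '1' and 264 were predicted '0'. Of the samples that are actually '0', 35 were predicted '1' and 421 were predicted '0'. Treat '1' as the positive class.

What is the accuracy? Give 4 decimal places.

Accuracy = (TP+TN)/N = (200+421)/920 = 0.6750

0.6750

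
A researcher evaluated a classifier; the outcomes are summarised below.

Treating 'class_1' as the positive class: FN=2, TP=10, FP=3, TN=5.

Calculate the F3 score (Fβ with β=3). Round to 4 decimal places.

0.8264

Fβ = (1+β²)·TP / ((1+β²)·TP + β²·FN + FP), with β²=9
= 10·10 / (10·10 + 9·2 + 3) = 0.8264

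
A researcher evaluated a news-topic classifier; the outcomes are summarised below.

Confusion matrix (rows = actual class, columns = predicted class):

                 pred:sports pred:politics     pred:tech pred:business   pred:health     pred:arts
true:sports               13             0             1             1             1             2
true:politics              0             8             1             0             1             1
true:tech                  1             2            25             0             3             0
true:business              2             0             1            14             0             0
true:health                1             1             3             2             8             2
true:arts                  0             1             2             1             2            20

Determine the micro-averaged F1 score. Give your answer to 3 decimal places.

0.733

Micro-averaging pools counts across classes: ΣTP=88, ΣFP=32, ΣFN=32.
Micro-F1 score = 2·TP/(2·TP+FP+FN) on pooled counts = 0.733 (equals overall accuracy in single-label multiclass).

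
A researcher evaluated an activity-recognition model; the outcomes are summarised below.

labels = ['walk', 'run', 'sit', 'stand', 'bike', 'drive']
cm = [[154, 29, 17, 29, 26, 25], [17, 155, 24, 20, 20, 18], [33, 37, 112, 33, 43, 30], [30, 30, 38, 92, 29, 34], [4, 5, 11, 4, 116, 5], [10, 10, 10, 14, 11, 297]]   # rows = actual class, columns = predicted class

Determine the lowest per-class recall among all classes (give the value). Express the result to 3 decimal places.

0.364

Per-class recall (TP/(TP+FN)):
  walk: TP=154, FN=29+17+29+26+25=126 → 154/280 = 0.5500
  run: TP=155, FN=17+24+20+20+18=99 → 155/254 = 0.6102
  sit: TP=112, FN=33+37+33+43+30=176 → 112/288 = 0.3889
  stand: TP=92, FN=30+30+38+29+34=161 → 92/253 = 0.3636
  bike: TP=116, FN=4+5+11+4+5=29 → 116/145 = 0.8000
  drive: TP=297, FN=10+10+10+14+11=55 → 297/352 = 0.8438
Lowest is class 'stand' with recall = 0.364.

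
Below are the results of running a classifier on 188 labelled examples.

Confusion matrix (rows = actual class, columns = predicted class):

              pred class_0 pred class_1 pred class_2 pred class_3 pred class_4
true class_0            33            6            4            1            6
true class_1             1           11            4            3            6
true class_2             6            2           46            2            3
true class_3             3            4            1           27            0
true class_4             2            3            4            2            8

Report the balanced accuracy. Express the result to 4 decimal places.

0.6144

Balanced accuracy = mean of per-class recall.
  class_0: recall = 33/50 = 0.66000
  class_1: recall = 11/25 = 0.44000
  class_2: recall = 46/59 = 0.77966
  class_3: recall = 27/35 = 0.77143
  class_4: recall = 8/19 = 0.42105
Mean = (0.66000 + 0.44000 + 0.77966 + 0.77143 + 0.42105) / 5 = 0.6144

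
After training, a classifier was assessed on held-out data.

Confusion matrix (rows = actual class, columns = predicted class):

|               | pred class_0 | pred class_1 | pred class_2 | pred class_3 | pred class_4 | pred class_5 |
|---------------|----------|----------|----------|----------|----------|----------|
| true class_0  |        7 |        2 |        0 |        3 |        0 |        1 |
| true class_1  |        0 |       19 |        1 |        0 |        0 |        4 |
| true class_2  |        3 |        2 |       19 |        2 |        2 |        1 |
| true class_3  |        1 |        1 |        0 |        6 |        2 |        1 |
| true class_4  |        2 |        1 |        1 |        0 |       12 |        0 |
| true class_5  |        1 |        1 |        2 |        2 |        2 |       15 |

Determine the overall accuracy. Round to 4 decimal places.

Accuracy = trace / total = (7+19+19+6+12+15=78) / 116 = 78/116 = 0.6724

0.6724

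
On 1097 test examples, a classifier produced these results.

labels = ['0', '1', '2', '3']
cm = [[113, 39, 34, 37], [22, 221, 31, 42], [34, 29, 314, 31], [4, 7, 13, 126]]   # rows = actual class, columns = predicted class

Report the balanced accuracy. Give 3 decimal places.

Balanced accuracy = mean of per-class recall.
  0: recall = 113/223 = 0.5067
  1: recall = 221/316 = 0.6994
  2: recall = 314/408 = 0.7696
  3: recall = 126/150 = 0.8400
Mean = (0.5067 + 0.6994 + 0.7696 + 0.8400) / 4 = 0.704

0.704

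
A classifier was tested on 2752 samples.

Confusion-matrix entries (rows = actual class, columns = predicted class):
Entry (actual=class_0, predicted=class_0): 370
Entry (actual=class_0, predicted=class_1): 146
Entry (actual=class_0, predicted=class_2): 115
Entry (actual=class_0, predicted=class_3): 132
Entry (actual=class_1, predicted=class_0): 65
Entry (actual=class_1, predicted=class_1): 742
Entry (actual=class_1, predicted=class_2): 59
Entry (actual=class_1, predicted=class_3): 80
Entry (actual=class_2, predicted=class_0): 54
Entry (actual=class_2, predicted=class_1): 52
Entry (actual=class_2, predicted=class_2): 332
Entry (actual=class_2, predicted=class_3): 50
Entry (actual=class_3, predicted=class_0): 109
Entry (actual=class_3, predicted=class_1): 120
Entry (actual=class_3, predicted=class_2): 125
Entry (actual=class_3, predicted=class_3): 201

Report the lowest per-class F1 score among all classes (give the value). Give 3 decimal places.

0.395

Per-class F1 score (2·TP/(2·TP+FP+FN)):
  class_0: TP=370, FP=65+54+109=228, FN=146+115+132=393 → 740/1361 = 0.5437
  class_1: TP=742, FP=146+52+120=318, FN=65+59+80=204 → 1484/2006 = 0.7398
  class_2: TP=332, FP=115+59+125=299, FN=54+52+50=156 → 664/1119 = 0.5934
  class_3: TP=201, FP=132+80+50=262, FN=109+120+125=354 → 402/1018 = 0.3949
Lowest is class 'class_3' with F1 score = 0.395.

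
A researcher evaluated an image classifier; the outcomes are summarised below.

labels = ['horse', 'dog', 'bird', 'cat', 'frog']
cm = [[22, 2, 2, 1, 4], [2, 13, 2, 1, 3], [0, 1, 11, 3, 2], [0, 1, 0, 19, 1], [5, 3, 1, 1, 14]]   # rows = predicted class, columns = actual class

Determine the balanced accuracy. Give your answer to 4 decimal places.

0.6879

Balanced accuracy = mean of per-class recall.
  horse: recall = 22/29 = 0.75862
  dog: recall = 13/20 = 0.65000
  bird: recall = 11/16 = 0.68750
  cat: recall = 19/25 = 0.76000
  frog: recall = 14/24 = 0.58333
Mean = (0.75862 + 0.65000 + 0.68750 + 0.76000 + 0.58333) / 5 = 0.6879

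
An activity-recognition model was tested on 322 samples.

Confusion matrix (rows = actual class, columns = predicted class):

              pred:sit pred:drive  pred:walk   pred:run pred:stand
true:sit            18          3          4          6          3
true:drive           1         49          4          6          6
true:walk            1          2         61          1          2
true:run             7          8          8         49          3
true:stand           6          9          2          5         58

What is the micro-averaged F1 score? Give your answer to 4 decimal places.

Micro-averaging pools counts across classes: ΣTP=235, ΣFP=87, ΣFN=87.
Micro-F1 score = 2·TP/(2·TP+FP+FN) on pooled counts = 0.7298 (equals overall accuracy in single-label multiclass).

0.7298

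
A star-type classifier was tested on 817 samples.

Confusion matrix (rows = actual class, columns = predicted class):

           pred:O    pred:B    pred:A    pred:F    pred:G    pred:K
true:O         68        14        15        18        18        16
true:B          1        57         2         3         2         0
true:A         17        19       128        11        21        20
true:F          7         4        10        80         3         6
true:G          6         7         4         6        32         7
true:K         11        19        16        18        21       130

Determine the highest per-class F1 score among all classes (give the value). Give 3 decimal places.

0.660

Per-class F1 score (2·TP/(2·TP+FP+FN)):
  O: TP=68, FP=1+17+7+6+11=42, FN=14+15+18+18+16=81 → 136/259 = 0.5251
  B: TP=57, FP=14+19+4+7+19=63, FN=1+2+3+2+0=8 → 114/185 = 0.6162
  A: TP=128, FP=15+2+10+4+16=47, FN=17+19+11+21+20=88 → 256/391 = 0.6547
  F: TP=80, FP=18+3+11+6+18=56, FN=7+4+10+3+6=30 → 160/246 = 0.6504
  G: TP=32, FP=18+2+21+3+21=65, FN=6+7+4+6+7=30 → 64/159 = 0.4025
  K: TP=130, FP=16+0+20+6+7=49, FN=11+19+16+18+21=85 → 260/394 = 0.6599
Highest is class 'K' with F1 score = 0.660.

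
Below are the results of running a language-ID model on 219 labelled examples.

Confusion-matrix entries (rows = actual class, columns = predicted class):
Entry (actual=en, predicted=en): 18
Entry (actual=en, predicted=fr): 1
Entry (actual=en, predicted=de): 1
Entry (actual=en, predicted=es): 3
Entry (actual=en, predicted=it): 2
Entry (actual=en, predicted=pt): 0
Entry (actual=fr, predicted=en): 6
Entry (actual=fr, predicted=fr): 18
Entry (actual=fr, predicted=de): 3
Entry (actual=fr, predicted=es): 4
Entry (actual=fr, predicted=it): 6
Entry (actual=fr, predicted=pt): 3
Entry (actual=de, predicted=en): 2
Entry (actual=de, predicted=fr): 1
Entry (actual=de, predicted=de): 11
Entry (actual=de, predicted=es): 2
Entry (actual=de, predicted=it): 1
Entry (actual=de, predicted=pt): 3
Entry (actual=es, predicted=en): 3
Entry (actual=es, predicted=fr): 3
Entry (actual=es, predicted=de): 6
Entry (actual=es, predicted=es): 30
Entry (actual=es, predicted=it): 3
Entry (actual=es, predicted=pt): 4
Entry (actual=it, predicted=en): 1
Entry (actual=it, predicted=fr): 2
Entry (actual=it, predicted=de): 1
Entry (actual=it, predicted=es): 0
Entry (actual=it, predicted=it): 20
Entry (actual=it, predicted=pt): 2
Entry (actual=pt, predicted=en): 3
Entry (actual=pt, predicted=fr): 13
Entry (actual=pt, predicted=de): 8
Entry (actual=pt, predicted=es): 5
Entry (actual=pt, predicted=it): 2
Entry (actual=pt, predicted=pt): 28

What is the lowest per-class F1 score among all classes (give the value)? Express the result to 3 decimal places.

0.440

Per-class F1 score (2·TP/(2·TP+FP+FN)):
  en: TP=18, FP=6+2+3+1+3=15, FN=1+1+3+2+0=7 → 36/58 = 0.6207
  fr: TP=18, FP=1+1+3+2+13=20, FN=6+3+4+6+3=22 → 36/78 = 0.4615
  de: TP=11, FP=1+3+6+1+8=19, FN=2+1+2+1+3=9 → 22/50 = 0.4400
  es: TP=30, FP=3+4+2+0+5=14, FN=3+3+6+3+4=19 → 60/93 = 0.6452
  it: TP=20, FP=2+6+1+3+2=14, FN=1+2+1+0+2=6 → 40/60 = 0.6667
  pt: TP=28, FP=0+3+3+4+2=12, FN=3+13+8+5+2=31 → 56/99 = 0.5657
Lowest is class 'de' with F1 score = 0.440.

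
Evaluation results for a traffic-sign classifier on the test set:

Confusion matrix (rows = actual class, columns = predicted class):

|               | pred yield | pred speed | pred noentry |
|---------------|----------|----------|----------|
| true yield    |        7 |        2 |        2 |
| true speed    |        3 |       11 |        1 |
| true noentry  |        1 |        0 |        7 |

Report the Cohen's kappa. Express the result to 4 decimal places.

Observed agreement pₒ = trace/N = 25/34 = 0.73529
Expected agreement pₑ = Σ (rowᵢ·colᵢ)/N² = (11·11 + 15·13 + 8·10)/34² = 0.34256
κ = (pₒ − pₑ)/(1 − pₑ) = (0.73529 − 0.34256)/(1 − 0.34256) = 0.5974

0.5974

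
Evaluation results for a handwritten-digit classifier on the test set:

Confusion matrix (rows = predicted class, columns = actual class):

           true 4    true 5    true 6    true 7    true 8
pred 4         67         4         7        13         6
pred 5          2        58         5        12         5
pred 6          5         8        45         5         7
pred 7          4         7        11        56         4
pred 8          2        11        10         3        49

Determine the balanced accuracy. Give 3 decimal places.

0.679

Balanced accuracy = mean of per-class recall.
  4: recall = 67/80 = 0.8375
  5: recall = 58/88 = 0.6591
  6: recall = 45/78 = 0.5769
  7: recall = 56/89 = 0.6292
  8: recall = 49/71 = 0.6901
Mean = (0.8375 + 0.6591 + 0.5769 + 0.6292 + 0.6901) / 5 = 0.679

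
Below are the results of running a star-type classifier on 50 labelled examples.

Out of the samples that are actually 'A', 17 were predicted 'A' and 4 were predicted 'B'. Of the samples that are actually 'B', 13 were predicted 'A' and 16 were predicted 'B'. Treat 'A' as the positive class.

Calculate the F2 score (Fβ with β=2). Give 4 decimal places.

Fβ = (1+β²)·TP / ((1+β²)·TP + β²·FN + FP), with β²=4
= 5·17 / (5·17 + 4·4 + 13) = 0.7456

0.7456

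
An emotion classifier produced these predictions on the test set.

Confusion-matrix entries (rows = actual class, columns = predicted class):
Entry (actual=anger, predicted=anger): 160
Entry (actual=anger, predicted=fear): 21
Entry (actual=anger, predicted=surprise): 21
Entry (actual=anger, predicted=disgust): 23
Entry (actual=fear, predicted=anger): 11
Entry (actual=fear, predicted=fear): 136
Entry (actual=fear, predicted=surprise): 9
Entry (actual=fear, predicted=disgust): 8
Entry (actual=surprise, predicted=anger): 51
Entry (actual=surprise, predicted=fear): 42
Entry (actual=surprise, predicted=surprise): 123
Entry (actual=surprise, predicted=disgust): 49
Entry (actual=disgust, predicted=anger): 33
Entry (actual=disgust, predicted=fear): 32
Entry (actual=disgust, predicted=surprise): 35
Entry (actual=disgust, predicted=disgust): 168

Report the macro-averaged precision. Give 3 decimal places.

0.637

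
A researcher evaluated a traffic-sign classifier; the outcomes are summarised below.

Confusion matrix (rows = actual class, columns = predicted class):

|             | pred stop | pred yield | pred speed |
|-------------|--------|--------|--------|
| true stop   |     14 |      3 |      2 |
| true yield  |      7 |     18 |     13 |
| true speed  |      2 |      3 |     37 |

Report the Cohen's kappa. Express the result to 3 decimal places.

Observed agreement pₒ = trace/N = 69/99 = 0.6970
Expected agreement pₑ = Σ (rowᵢ·colᵢ)/N² = (19·23 + 38·24 + 42·52)/99² = 0.3605
κ = (pₒ − pₑ)/(1 − pₑ) = (0.6970 − 0.3605)/(1 − 0.3605) = 0.526

0.526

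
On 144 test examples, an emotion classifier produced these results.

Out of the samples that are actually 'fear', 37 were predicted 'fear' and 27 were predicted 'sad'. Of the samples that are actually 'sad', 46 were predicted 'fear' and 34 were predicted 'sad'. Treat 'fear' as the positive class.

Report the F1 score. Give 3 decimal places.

0.503

Precision = TP/(TP+FP) = 37/83 = 0.4458
Recall = TP/(TP+FN) = 37/64 = 0.5781
F1 = 2·TP/(2·TP+FP+FN) = 74/147 = 0.503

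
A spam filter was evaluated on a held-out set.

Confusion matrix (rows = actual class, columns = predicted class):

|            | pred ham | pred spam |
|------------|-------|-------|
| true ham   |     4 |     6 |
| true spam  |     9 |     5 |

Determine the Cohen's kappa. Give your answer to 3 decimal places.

Observed agreement pₒ = trace/N = 9/24 = 0.3750
Expected agreement pₑ = Σ (rowᵢ·colᵢ)/N² = (10·13 + 14·11)/24² = 0.4931
κ = (pₒ − pₑ)/(1 − pₑ) = (0.3750 − 0.4931)/(1 − 0.4931) = -0.233

-0.233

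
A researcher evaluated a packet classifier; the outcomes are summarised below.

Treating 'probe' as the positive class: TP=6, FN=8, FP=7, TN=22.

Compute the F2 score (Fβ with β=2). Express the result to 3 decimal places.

0.435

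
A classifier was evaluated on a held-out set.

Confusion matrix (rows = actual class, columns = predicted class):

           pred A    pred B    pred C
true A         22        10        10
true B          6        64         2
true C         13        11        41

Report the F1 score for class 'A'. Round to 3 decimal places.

Treat 'A' as positive and all other classes as negative.
F1 score = 2·TP/(2·TP+FP+FN).
A: TP=22, FP=6+13=19, FN=10+10=20 → 44/83 = 0.5301

0.530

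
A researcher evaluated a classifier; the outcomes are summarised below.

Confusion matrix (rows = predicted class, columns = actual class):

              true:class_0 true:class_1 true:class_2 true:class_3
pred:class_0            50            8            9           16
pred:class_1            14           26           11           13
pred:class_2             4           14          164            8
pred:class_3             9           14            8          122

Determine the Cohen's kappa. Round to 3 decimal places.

Observed agreement pₒ = trace/N = 362/490 = 0.7388
Expected agreement pₑ = Σ (rowᵢ·colᵢ)/N² = (77·83 + 62·64 + 192·190 + 159·153)/490² = 0.2964
κ = (pₒ − pₑ)/(1 − pₑ) = (0.7388 − 0.2964)/(1 − 0.2964) = 0.629

0.629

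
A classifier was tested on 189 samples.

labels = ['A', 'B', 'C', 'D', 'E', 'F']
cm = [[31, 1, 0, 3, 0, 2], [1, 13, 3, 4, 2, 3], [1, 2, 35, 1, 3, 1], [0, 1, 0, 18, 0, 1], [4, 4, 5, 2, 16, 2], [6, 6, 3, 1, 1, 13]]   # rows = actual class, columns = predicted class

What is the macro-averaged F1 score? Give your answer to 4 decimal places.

Per-class F1 score (2·TP/(2·TP+FP+FN)):
  A: TP=31, FP=1+1+0+4+6=12, FN=1+0+3+0+2=6 → 62/80 = 0.77500
  B: TP=13, FP=1+2+1+4+6=14, FN=1+3+4+2+3=13 → 26/53 = 0.49057
  C: TP=35, FP=0+3+0+5+3=11, FN=1+2+1+3+1=8 → 70/89 = 0.78652
  D: TP=18, FP=3+4+1+2+1=11, FN=0+1+0+0+1=2 → 36/49 = 0.73469
  E: TP=16, FP=0+2+3+0+1=6, FN=4+4+5+2+2=17 → 32/55 = 0.58182
  F: TP=13, FP=2+3+1+1+2=9, FN=6+6+3+1+1=17 → 26/52 = 0.50000
Macro-F1 score = mean = (0.77500 + 0.49057 + 0.78652 + 0.73469 + 0.58182 + 0.50000) / 6 = 0.6448

0.6448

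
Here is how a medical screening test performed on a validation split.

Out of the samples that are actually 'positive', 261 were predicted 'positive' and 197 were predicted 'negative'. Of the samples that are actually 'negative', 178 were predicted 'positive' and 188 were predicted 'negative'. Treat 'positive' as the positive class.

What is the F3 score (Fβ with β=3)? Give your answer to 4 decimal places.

Fβ = (1+β²)·TP / ((1+β²)·TP + β²·FN + FP), with β²=9
= 10·261 / (10·261 + 9·197 + 178) = 0.5722

0.5722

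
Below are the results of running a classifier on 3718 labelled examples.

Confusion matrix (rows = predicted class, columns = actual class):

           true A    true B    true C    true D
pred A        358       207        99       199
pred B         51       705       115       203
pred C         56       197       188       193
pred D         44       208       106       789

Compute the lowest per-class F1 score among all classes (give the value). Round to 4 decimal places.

Per-class F1 score (2·TP/(2·TP+FP+FN)):
  A: TP=358, FP=207+99+199=505, FN=51+56+44=151 → 716/1372 = 0.52187
  B: TP=705, FP=51+115+203=369, FN=207+197+208=612 → 1410/2391 = 0.58971
  C: TP=188, FP=56+197+193=446, FN=99+115+106=320 → 376/1142 = 0.32925
  D: TP=789, FP=44+208+106=358, FN=199+203+193=595 → 1578/2531 = 0.62347
Lowest is class 'C' with F1 score = 0.3292.

0.3292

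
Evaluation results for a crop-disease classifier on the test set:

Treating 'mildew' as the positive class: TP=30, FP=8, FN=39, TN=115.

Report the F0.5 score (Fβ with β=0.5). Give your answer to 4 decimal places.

Fβ = (1+β²)·TP / ((1+β²)·TP + β²·FN + FP), with β²=1/4
= 1.25·30 / (1.25·30 + 0.25·39 + 8) = 0.6787

0.6787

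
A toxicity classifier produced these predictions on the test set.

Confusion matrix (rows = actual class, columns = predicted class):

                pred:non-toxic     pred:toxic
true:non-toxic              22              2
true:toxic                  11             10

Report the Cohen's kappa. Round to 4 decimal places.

0.4037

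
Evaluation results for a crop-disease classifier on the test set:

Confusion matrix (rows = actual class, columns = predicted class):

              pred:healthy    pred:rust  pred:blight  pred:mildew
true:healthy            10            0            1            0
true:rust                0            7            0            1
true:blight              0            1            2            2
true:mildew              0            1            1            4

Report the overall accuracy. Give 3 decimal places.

Accuracy = trace / total = (10+7+2+4=23) / 30 = 23/30 = 0.767

0.767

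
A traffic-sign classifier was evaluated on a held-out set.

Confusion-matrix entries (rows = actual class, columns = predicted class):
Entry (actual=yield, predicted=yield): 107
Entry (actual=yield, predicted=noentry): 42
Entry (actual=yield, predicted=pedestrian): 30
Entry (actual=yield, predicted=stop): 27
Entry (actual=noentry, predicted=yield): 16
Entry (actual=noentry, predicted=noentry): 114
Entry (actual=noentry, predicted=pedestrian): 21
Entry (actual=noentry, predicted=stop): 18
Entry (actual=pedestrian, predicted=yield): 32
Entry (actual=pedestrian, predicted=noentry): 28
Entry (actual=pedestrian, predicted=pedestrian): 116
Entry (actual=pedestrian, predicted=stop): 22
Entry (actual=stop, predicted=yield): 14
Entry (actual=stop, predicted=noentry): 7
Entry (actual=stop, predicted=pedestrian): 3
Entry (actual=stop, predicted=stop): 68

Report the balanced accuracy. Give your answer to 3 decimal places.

0.630

Balanced accuracy = mean of per-class recall.
  yield: recall = 107/206 = 0.5194
  noentry: recall = 114/169 = 0.6746
  pedestrian: recall = 116/198 = 0.5859
  stop: recall = 68/92 = 0.7391
Mean = (0.5194 + 0.6746 + 0.5859 + 0.7391) / 4 = 0.630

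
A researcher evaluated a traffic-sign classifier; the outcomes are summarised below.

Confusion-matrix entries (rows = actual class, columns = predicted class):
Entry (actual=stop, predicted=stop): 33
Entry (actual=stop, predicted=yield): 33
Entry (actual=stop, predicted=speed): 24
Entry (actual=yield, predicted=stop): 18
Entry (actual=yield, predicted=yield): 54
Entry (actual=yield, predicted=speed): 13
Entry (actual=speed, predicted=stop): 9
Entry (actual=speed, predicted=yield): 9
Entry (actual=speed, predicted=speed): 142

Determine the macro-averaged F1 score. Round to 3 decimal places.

0.625

Per-class F1 score (2·TP/(2·TP+FP+FN)):
  stop: TP=33, FP=18+9=27, FN=33+24=57 → 66/150 = 0.4400
  yield: TP=54, FP=33+9=42, FN=18+13=31 → 108/181 = 0.5967
  speed: TP=142, FP=24+13=37, FN=9+9=18 → 284/339 = 0.8378
Macro-F1 score = mean = (0.4400 + 0.5967 + 0.8378) / 3 = 0.625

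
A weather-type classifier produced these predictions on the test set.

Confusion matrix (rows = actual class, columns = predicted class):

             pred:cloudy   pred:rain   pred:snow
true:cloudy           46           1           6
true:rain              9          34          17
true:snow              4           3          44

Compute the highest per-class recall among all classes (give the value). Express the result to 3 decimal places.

Per-class recall (TP/(TP+FN)):
  cloudy: TP=46, FN=1+6=7 → 46/53 = 0.8679
  rain: TP=34, FN=9+17=26 → 34/60 = 0.5667
  snow: TP=44, FN=4+3=7 → 44/51 = 0.8627
Highest is class 'cloudy' with recall = 0.868.

0.868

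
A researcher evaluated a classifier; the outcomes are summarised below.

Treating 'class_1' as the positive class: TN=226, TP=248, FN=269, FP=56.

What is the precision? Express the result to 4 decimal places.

Precision = TP/(TP+FP) = 248/(248+56) = 248/304 = 0.8158

0.8158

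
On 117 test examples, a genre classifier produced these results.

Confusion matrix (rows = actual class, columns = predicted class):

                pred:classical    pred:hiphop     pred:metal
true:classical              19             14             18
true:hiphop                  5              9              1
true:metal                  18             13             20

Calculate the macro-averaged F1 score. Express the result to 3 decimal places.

Per-class F1 score (2·TP/(2·TP+FP+FN)):
  classical: TP=19, FP=5+18=23, FN=14+18=32 → 38/93 = 0.4086
  hiphop: TP=9, FP=14+13=27, FN=5+1=6 → 18/51 = 0.3529
  metal: TP=20, FP=18+1=19, FN=18+13=31 → 40/90 = 0.4444
Macro-F1 score = mean = (0.4086 + 0.3529 + 0.4444) / 3 = 0.402

0.402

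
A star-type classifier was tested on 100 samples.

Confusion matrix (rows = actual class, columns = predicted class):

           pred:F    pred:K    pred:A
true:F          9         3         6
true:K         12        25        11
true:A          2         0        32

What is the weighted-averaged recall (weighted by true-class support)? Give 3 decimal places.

Per-class recall (TP/(TP+FN)):
  F: TP=9, FN=3+6=9 → 9/18 = 0.5000
  K: TP=25, FN=12+11=23 → 25/48 = 0.5208
  A: TP=32, FN=2+0=2 → 32/34 = 0.9412
Weighted-recall = Σ (supportᵢ/N)·recallᵢ with N=100: (18/100)·0.5000 + (48/100)·0.5208 + (34/100)·0.9412 = 0.660

0.660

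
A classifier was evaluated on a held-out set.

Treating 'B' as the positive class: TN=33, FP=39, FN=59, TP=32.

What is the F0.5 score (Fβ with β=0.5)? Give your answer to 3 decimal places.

Fβ = (1+β²)·TP / ((1+β²)·TP + β²·FN + FP), with β²=1/4
= 1.25·32 / (1.25·32 + 0.25·59 + 39) = 0.427

0.427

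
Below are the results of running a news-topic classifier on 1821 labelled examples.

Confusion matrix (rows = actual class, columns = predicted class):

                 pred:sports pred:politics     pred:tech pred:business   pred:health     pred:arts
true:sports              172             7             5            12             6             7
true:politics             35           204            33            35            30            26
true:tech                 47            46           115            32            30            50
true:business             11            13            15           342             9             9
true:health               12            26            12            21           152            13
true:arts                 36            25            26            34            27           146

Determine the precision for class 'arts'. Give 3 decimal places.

0.582

precision = TP/(TP+FP).
arts: TP=146, FP=7+26+50+9+13=105 → 146/251 = 0.5817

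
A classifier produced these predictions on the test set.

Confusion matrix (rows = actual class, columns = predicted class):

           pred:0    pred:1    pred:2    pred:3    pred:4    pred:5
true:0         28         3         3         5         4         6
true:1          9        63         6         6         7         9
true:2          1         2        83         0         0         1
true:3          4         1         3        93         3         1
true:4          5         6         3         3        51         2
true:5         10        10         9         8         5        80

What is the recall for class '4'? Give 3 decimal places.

Take TP from the diagonal, FP from the rest of the '4' prediction marginal, FN from the rest of the '4' actual marginal.
recall = TP/(TP+FN).
4: TP=51, FN=5+6+3+3+2=19 → 51/70 = 0.7286

0.729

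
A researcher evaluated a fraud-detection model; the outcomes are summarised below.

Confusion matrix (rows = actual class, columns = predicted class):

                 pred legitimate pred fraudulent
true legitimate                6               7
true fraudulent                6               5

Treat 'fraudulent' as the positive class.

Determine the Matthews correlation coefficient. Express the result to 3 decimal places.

-0.084

MCC = (TP·TN − FP·FN) / √((TP+FP)(TP+FN)(TN+FP)(TN+FN))
Numerator = 5·6 − 7·6 = -12
Denominator = √(12·11·13·12) = √20592 = 143.4991
MCC = -12 / 143.4991 = -0.084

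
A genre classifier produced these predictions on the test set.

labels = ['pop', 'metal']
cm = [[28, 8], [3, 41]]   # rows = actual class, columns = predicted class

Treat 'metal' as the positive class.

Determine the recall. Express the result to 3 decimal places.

Recall = TP/(TP+FN) = 41/(41+3) = 41/44 = 0.932

0.932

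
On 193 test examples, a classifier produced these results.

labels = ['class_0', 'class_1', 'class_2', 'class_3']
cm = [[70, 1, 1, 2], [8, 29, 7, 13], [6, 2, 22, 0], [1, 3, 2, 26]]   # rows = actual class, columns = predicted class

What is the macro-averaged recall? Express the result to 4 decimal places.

0.7501

Per-class recall (TP/(TP+FN)):
  class_0: TP=70, FN=1+1+2=4 → 70/74 = 0.94595
  class_1: TP=29, FN=8+7+13=28 → 29/57 = 0.50877
  class_2: TP=22, FN=6+2+0=8 → 22/30 = 0.73333
  class_3: TP=26, FN=1+3+2=6 → 26/32 = 0.81250
Macro-recall = mean = (0.94595 + 0.50877 + 0.73333 + 0.81250) / 4 = 0.7501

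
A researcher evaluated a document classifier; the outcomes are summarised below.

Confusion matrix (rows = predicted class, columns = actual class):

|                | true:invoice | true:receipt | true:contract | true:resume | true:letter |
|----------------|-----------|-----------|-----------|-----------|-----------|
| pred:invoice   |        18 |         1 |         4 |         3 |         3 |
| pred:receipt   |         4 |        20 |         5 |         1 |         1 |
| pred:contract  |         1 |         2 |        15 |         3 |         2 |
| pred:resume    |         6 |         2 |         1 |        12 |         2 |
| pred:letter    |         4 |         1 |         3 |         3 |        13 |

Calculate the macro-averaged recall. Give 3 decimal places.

0.603

Per-class recall (TP/(TP+FN)):
  invoice: TP=18, FN=4+1+6+4=15 → 18/33 = 0.5455
  receipt: TP=20, FN=1+2+2+1=6 → 20/26 = 0.7692
  contract: TP=15, FN=4+5+1+3=13 → 15/28 = 0.5357
  resume: TP=12, FN=3+1+3+3=10 → 12/22 = 0.5455
  letter: TP=13, FN=3+1+2+2=8 → 13/21 = 0.6190
Macro-recall = mean = (0.5455 + 0.7692 + 0.5357 + 0.5455 + 0.6190) / 5 = 0.603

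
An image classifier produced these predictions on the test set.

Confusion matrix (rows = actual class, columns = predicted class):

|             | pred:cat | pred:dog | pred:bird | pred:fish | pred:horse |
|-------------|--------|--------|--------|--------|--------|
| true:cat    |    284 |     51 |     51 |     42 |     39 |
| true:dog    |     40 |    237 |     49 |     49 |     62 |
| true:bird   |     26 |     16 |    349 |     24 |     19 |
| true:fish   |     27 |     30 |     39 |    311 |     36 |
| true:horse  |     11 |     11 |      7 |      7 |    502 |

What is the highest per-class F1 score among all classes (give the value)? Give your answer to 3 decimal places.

0.839

Per-class F1 score (2·TP/(2·TP+FP+FN)):
  cat: TP=284, FP=40+26+27+11=104, FN=51+51+42+39=183 → 568/855 = 0.6643
  dog: TP=237, FP=51+16+30+11=108, FN=40+49+49+62=200 → 474/782 = 0.6061
  bird: TP=349, FP=51+49+39+7=146, FN=26+16+24+19=85 → 698/929 = 0.7513
  fish: TP=311, FP=42+49+24+7=122, FN=27+30+39+36=132 → 622/876 = 0.7100
  horse: TP=502, FP=39+62+19+36=156, FN=11+11+7+7=36 → 1004/1196 = 0.8395
Highest is class 'horse' with F1 score = 0.839.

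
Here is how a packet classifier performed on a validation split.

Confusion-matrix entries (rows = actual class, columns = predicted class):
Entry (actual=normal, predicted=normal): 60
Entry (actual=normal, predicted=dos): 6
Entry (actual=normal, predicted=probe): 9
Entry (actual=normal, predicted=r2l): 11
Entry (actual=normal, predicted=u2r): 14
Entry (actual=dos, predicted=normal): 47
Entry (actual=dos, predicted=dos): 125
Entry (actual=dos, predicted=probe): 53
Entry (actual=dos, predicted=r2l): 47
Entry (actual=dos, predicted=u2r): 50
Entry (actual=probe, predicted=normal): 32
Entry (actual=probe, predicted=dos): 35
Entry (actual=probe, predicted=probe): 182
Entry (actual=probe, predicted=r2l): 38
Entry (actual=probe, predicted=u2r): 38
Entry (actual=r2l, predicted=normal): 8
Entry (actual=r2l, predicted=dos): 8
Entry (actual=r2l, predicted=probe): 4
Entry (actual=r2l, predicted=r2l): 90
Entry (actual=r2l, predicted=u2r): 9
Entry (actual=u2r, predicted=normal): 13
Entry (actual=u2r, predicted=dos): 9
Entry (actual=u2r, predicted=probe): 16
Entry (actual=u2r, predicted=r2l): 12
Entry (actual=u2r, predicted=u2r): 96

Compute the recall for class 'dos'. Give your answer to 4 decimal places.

0.3882

Take TP from the diagonal, FP from the rest of the 'dos' prediction marginal, FN from the rest of the 'dos' actual marginal.
recall = TP/(TP+FN).
dos: TP=125, FN=47+53+47+50=197 → 125/322 = 0.38820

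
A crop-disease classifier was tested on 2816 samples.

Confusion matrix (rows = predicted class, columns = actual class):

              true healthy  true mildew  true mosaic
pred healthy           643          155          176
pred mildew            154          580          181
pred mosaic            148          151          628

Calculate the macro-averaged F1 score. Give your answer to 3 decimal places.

Per-class F1 score (2·TP/(2·TP+FP+FN)):
  healthy: TP=643, FP=155+176=331, FN=154+148=302 → 1286/1919 = 0.6701
  mildew: TP=580, FP=154+181=335, FN=155+151=306 → 1160/1801 = 0.6441
  mosaic: TP=628, FP=148+151=299, FN=176+181=357 → 1256/1912 = 0.6569
Macro-F1 score = mean = (0.6701 + 0.6441 + 0.6569) / 3 = 0.657

0.657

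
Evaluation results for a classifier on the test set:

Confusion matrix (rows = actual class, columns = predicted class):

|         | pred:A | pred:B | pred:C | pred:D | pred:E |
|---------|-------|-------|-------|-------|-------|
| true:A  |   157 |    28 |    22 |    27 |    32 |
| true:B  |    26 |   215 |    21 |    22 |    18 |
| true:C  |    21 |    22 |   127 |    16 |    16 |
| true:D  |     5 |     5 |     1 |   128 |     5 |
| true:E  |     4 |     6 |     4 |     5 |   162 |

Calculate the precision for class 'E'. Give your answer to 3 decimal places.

0.695

Treat 'E' as positive and all other classes as negative.
precision = TP/(TP+FP).
E: TP=162, FP=32+18+16+5=71 → 162/233 = 0.6953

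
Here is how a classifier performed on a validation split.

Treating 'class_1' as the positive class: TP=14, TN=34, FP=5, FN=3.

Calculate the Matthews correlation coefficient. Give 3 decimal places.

0.675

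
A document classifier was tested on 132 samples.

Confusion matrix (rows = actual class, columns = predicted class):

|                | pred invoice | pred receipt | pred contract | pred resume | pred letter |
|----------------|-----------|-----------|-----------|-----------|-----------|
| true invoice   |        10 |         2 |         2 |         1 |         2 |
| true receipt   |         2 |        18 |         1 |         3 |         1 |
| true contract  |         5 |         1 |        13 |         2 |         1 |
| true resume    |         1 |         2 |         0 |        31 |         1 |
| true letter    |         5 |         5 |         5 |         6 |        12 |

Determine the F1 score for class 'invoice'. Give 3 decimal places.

0.500

One-vs-rest for 'invoice': TP = diagonal; FP = other classes predicted 'invoice'; FN = 'invoice' predicted as other.
F1 score = 2·TP/(2·TP+FP+FN).
invoice: TP=10, FP=2+5+1+5=13, FN=2+2+1+2=7 → 20/40 = 0.5000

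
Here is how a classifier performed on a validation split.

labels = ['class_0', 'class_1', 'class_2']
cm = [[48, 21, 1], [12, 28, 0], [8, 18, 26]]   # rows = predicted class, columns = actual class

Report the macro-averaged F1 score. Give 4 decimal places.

Per-class F1 score (2·TP/(2·TP+FP+FN)):
  class_0: TP=48, FP=21+1=22, FN=12+8=20 → 96/138 = 0.69565
  class_1: TP=28, FP=12+0=12, FN=21+18=39 → 56/107 = 0.52336
  class_2: TP=26, FP=8+18=26, FN=1+0=1 → 52/79 = 0.65823
Macro-F1 score = mean = (0.69565 + 0.52336 + 0.65823) / 3 = 0.6257

0.6257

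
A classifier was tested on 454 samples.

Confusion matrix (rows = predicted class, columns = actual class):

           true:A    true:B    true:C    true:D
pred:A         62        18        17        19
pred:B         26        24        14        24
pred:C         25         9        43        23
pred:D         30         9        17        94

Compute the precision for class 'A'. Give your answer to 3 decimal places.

0.534

One-vs-rest for 'A': TP = diagonal; FP = other classes predicted 'A'; FN = 'A' predicted as other.
precision = TP/(TP+FP).
A: TP=62, FP=18+17+19=54 → 62/116 = 0.5345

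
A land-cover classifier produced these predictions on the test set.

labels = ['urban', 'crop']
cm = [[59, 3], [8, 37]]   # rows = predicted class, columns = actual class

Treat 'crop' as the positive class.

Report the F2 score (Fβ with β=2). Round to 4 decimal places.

0.9024

Fβ = (1+β²)·TP / ((1+β²)·TP + β²·FN + FP), with β²=4
= 5·37 / (5·37 + 4·3 + 8) = 0.9024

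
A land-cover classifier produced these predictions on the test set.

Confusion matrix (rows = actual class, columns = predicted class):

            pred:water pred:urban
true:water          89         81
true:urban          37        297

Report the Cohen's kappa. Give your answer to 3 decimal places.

Observed agreement pₒ = trace/N = 386/504 = 0.7659
Expected agreement pₑ = Σ (rowᵢ·colᵢ)/N² = (170·126 + 334·378)/504² = 0.5813
κ = (pₒ − pₑ)/(1 − pₑ) = (0.7659 − 0.5813)/(1 − 0.5813) = 0.441

0.441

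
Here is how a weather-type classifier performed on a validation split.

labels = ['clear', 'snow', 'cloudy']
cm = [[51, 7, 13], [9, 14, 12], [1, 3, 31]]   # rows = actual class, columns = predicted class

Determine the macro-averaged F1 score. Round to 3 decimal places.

0.643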